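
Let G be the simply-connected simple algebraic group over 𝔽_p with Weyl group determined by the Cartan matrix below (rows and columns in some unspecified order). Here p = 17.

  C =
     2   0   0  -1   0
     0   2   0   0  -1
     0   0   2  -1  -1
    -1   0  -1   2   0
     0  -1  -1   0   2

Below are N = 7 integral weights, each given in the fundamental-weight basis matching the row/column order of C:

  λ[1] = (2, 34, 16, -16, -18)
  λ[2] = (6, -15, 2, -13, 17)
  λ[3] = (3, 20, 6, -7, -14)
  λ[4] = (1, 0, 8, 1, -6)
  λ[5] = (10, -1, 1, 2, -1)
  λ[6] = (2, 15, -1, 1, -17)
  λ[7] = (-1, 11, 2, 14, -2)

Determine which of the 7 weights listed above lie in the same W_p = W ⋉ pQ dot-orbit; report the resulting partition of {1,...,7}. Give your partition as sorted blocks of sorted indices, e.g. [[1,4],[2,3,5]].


Type A_5, rank 5, |W|=720; reorder rows/cols to standard.

Alcove-folded reps (p=17, 7 weights, presented ϖ-order):

  λ_1+ρ ↦ (11, 0, 2, 3, 0) · λ_2+ρ ↦ (1, 5, 2, 1, 5) · λ_3+ρ ↦ (2, 4, 4, 2, 1) · λ_4+ρ ↦ (2, 4, 4, 2, 1) · λ_5+ρ ↦ (11, 0, 2, 3, 0) · λ_6+ρ ↦ (11, 0, 2, 3, 0) · λ_7+ρ ↦ (11, 0, 2, 3, 0)

Partition of {1..7} into 3 W_17-dot-orbits:

[[1, 5, 6, 7], [2], [3, 4]]


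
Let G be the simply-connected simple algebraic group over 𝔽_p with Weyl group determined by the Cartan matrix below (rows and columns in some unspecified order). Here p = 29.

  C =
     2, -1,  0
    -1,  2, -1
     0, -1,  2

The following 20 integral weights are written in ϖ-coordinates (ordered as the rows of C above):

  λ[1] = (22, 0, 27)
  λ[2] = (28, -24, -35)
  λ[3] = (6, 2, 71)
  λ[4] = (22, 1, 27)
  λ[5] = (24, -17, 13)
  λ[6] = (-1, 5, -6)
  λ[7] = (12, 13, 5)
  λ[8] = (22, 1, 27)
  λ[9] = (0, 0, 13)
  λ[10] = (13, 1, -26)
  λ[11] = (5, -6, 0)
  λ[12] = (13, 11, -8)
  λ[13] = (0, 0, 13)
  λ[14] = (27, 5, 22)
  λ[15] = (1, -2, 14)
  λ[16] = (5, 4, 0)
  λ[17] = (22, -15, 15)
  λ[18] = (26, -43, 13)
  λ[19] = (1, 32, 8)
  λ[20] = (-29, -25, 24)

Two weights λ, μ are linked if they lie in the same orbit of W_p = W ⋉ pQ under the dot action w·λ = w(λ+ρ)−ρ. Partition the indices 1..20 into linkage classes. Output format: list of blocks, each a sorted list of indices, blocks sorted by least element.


C ↔ A_3 under row/col permutation; |W(A_3)| = 24.

Each λ_j+ρ reduced to Ā_29; 3-tuples below use C's row order:

  λ_1 → (0, 1, 5)
  λ_2 → (0, 1, 5)
  λ_3 → (14, 5, 7)
  λ_4 → (1, 1, 4)
  λ_5 → (9, 14, 2)
  λ_6 → (0, 1, 5)
  λ_7 → (9, 14, 2)
  λ_8 → (1, 1, 4)
  λ_9 → (1, 1, 14)
  λ_10 → (9, 14, 2)
  λ_11 → (1, 1, 4)
  λ_12 → (14, 5, 7)
  λ_13 → (1, 1, 14)
  λ_14 → (0, 1, 5)
  λ_15 → (1, 1, 14)
  λ_16 → (6, 5, 1)
  λ_17 → (9, 14, 2)
  λ_18 → (1, 1, 14)
  λ_19 → (9, 14, 2)
  λ_20 → (1, 1, 4)

The 20 indices split into 6 linkage classes (same alcove rep ⇔ same W_29-dot-orbit):

[[1, 2, 6, 14], [3, 12], [4, 8, 11, 20], [5, 7, 10, 17, 19], [9, 13, 15, 18], [16]]


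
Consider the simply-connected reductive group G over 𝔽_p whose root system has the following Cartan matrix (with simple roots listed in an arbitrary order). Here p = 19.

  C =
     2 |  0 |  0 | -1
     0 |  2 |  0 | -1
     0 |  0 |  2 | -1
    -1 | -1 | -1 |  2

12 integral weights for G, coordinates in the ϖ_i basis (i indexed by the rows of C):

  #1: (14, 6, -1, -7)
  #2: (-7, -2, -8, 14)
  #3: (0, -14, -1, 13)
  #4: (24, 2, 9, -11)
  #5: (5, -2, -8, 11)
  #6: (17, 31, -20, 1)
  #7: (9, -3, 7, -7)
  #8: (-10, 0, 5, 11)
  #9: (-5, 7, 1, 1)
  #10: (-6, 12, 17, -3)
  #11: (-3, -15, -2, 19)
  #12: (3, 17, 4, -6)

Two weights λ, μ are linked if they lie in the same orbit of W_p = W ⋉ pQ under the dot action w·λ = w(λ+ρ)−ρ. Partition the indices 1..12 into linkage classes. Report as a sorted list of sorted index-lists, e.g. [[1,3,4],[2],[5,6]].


C ↔ D_4 under row/col permutation; |W(D_4)| = 192.

Alcove-folded reps (p=19, 12 weights, presented ϖ-order):

  1: (9, 1, 6, 0)
  2: (6, 1, 7, 1)
  3: (1, 13, 0, 1)
  4: (9, 1, 6, 0)
  5: (6, 1, 7, 1)
  6: (1, 13, 0, 1)
  7: (2, 6, 0, 2)
  8: (9, 1, 6, 0)
  9: (2, 6, 0, 2)
  10: (3, 1, 6, 2)
  11: (1, 13, 0, 1)
  12: (1, 13, 0, 1)

The 12 indices split into 5 linkage classes (same alcove rep ⇔ same W_19-dot-orbit):

[[1, 4, 8], [2, 5], [3, 6, 11, 12], [7, 9], [10]]


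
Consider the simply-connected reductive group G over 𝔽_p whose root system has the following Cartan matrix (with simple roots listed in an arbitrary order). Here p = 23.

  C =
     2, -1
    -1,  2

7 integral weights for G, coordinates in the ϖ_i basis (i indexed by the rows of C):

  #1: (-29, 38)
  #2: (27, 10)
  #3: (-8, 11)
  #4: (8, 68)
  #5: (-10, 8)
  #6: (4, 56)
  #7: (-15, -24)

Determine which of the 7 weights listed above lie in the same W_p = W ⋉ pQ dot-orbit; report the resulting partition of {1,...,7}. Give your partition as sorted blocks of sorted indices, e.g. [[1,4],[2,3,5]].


Dynkin diagram of C (from the 2 off-diagonal −1 entries): A_2.

λ_j+ρ reflected into Ā_23 (⟨·,θ^∨⟩≤23); 2-tuples as given:

  λ_1 → (7, 5) · λ_2 → (7, 5) · λ_3 → (7, 5) · λ_4 → (9, 0) · λ_5 → (9, 0) · λ_6 → (7, 5) · λ_7 → (9, 0)

These 7 weights hit 2 W_23-dot-orbits; sizes (4, 3):

[[1, 2, 3, 6], [4, 5, 7]]


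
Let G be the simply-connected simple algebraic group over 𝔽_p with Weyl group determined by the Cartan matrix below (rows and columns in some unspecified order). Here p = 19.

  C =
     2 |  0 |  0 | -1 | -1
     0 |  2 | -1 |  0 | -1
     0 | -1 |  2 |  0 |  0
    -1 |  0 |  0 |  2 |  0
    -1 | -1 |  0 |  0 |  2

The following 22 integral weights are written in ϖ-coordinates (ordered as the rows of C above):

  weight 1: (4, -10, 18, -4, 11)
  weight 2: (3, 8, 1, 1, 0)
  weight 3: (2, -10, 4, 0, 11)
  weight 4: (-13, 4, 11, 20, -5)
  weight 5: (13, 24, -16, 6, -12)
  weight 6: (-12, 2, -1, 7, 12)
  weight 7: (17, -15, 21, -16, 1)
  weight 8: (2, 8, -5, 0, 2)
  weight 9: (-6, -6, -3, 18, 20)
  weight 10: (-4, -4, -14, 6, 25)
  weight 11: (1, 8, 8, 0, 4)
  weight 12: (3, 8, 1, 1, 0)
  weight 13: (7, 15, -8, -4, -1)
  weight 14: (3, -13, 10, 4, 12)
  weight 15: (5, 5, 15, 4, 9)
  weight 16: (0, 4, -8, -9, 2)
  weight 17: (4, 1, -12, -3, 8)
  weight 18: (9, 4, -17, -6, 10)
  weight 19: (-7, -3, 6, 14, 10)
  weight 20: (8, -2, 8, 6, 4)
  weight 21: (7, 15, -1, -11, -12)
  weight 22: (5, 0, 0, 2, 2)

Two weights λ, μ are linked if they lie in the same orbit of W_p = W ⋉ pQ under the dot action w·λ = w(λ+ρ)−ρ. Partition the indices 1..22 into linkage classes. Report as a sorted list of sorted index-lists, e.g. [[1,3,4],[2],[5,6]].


Cartan matrix: type A_5 (|W|=720); un-permuting the 5 rows.

Folding the 22 weights λ_j+ρ into Ā_19 (reps in the given 5-coord order):

  1: (3, 9, 2, 2, 0) · 2: (4, 9, 2, 2, 1) · 3: (3, 5, 4, 1, 3) · 4: (4, 9, 2, 2, 1) · 5: (6, 1, 1, 3, 3) · 6: (8, 3, 0, 3, 2) · 7: (6, 1, 1, 3, 3) · 8: (3, 5, 4, 1, 3) · 9: (3, 9, 2, 2, 0) · 10: (3, 5, 4, 1, 3) · 11: (4, 9, 2, 2, 1) · 12: (4, 9, 2, 2, 1) · 13: (3, 9, 2, 2, 0) · 14: (4, 9, 2, 2, 1) · 15: (8, 3, 0, 3, 2) · 16: (1, 4, 1, 1, 2) · 17: (3, 9, 2, 2, 0) · 18: (3, 9, 2, 2, 0) · 19: (6, 1, 1, 3, 3) · 20: (6, 1, 1, 3, 3) · 21: (8, 3, 0, 3, 2) · 22: (6, 1, 1, 3, 3)

These 22 weights hit 6 W_19-dot-orbits; sizes (5, 5, 3, 5, 3, 1):

[[1, 9, 13, 17, 18], [2, 4, 11, 12, 14], [3, 8, 10], [5, 7, 19, 20, 22], [6, 15, 21], [16]]


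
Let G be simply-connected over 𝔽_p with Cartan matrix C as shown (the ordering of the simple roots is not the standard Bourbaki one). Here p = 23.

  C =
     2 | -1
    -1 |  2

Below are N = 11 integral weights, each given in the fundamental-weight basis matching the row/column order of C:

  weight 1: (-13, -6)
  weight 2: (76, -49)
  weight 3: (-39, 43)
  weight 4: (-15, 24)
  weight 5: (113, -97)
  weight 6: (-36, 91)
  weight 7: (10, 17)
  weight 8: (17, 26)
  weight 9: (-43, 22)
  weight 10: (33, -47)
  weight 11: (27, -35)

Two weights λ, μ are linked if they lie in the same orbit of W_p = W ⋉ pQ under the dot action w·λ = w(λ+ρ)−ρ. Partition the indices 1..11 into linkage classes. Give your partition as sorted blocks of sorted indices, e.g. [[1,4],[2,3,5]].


Dynkin diagram of C (from the 2 off-diagonal −1 entries): A_2.

λ_j+ρ reflected into Ā_23 (⟨·,θ^∨⟩≤23); 2-tuples as given:

  λ_1+ρ ↦ (5, 12) · λ_2+ρ ↦ (2, 15) · λ_3+ρ ↦ (2, 15) · λ_4+ρ ↦ (12, 9) · λ_5+ρ ↦ (4, 1) · λ_6+ρ ↦ (11, 0) · λ_7+ρ ↦ (5, 12) · λ_8+ρ ↦ (4, 1) · λ_9+ρ ↦ (4, 0) · λ_10+ρ ↦ (11, 0) · λ_11+ρ ↦ (5, 12)

These 11 weights hit 6 W_23-dot-orbits; sizes (3, 2, 1, 2, 2, 1):

[[1, 7, 11], [2, 3], [4], [5, 8], [6, 10], [9]]


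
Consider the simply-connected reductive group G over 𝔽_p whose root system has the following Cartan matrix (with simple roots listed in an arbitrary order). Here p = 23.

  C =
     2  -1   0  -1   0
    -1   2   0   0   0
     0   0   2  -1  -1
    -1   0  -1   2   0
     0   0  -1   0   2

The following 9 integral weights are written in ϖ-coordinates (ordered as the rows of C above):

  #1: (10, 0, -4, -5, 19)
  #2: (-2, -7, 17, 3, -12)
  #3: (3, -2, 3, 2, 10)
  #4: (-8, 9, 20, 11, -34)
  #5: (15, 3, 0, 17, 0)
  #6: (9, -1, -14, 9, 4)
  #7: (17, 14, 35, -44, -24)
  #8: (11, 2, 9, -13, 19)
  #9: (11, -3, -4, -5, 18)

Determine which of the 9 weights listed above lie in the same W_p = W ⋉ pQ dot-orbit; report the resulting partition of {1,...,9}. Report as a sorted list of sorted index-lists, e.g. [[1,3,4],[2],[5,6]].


Cartan matrix: type A_5 (|W|=720); un-permuting the 5 rows.

Each λ_j+ρ reduced to Ā_23; 5-tuples below use C's row order:

    λ_1 → (3, 1, 4, 3, 11)
    λ_2 → (3, 1, 4, 3, 11)
    λ_3 → (3, 1, 4, 3, 11)
    λ_4 → (7, 0, 2, 3, 8)
    λ_5 → (3, 1, 4, 3, 11)
    λ_6 → (7, 0, 2, 3, 8)
    λ_7 → (7, 0, 2, 3, 8)
    λ_8 → (7, 0, 2, 3, 8)
    λ_9 → (3, 1, 4, 3, 11)

The 9 indices split into 2 linkage classes (same alcove rep ⇔ same W_23-dot-orbit):

[[1, 2, 3, 5, 9], [4, 6, 7, 8]]


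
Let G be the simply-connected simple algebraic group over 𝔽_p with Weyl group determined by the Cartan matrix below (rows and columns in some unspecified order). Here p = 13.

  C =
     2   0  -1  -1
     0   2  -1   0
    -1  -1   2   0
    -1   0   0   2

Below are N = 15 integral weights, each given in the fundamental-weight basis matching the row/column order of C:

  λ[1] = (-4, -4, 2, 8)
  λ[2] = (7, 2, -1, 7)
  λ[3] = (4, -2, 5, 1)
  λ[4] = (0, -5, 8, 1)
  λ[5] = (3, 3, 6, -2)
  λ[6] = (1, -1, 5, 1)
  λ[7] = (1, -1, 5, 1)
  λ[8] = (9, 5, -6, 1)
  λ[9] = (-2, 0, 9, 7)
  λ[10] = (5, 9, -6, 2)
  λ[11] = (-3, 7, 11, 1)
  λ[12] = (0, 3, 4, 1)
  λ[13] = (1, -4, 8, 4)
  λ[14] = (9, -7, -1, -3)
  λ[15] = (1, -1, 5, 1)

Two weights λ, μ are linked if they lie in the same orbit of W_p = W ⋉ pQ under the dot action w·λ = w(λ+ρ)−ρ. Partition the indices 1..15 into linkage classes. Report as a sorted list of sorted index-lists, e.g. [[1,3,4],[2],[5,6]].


Type A_4, rank 4, |W|=120; reorder rows/cols to standard.

Alcove-folded reps (p=13, 15 weights, presented ϖ-order):

  1: (0, 0, 3, 6);  2: (5, 0, 3, 2);  3: (5, 1, 5, 2);  4: (1, 4, 5, 2);  5: (2, 2, 7, 1);  6: (2, 0, 6, 2);  7: (2, 0, 6, 2);  8: (5, 1, 5, 2);  9: (1, 4, 5, 2);  10: (1, 4, 5, 2);  11: (5, 1, 5, 2);  12: (1, 4, 5, 2);  13: (2, 0, 6, 2);  14: (2, 0, 6, 2);  15: (2, 0, 6, 2)

The 15 indices split into 6 linkage classes (same alcove rep ⇔ same W_13-dot-orbit):

[[1], [2], [3, 8, 11], [4, 9, 10, 12], [5], [6, 7, 13, 14, 15]]


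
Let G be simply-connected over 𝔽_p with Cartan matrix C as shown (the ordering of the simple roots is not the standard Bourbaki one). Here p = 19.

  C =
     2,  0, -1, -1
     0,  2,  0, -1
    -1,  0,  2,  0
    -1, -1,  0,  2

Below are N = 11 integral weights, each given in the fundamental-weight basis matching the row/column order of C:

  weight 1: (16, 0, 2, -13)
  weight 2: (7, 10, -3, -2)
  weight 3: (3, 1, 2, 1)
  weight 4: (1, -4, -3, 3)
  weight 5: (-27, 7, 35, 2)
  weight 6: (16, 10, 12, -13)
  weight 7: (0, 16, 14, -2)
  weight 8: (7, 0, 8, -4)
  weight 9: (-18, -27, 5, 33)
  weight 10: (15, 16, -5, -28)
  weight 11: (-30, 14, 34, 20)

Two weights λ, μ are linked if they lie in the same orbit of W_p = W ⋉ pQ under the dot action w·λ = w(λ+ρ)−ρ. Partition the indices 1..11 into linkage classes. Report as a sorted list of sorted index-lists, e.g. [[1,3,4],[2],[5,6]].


Root system A_4: the 4×4 matrix C matches after relabeling.

Each λ_j+ρ reduced to Ā_19; 4-tuples below use C's row order:

    λ_1+ρ ↦ (5, 10, 2, 1)
    λ_2+ρ ↦ (5, 10, 2, 1)
    λ_3+ρ ↦ (4, 2, 3, 2)
    λ_4+ρ ↦ (0, 3, 2, 1)
    λ_5+ρ ↦ (4, 2, 3, 2)
    λ_6+ρ ↦ (5, 10, 2, 1)
    λ_7+ρ ↦ (0, 3, 2, 1)
    λ_8+ρ ↦ (5, 2, 9, 1)
    λ_9+ρ ↦ (4, 2, 3, 2)
    λ_10+ρ ↦ (4, 2, 3, 2)
    λ_11+ρ ↦ (4, 2, 3, 2)

The 11 indices split into 4 linkage classes (same alcove rep ⇔ same W_19-dot-orbit):

[[1, 2, 6], [3, 5, 9, 10, 11], [4, 7], [8]]


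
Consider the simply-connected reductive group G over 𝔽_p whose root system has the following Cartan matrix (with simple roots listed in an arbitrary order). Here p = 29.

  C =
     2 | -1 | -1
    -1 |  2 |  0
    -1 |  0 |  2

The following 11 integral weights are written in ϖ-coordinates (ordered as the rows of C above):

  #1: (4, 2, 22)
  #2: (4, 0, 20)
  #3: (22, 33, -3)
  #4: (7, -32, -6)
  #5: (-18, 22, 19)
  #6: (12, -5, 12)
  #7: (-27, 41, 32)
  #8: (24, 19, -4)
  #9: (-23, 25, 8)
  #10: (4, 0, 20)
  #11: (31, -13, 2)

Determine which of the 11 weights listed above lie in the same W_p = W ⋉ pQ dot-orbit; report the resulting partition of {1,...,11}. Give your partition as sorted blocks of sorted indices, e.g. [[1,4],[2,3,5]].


Root system A_3: the 3×3 matrix C matches after relabeling.

Alcove-folded reps (p=29, 11 weights, presented ϖ-order):

    1: (5, 1, 21)
    2: (5, 1, 21)
    3: (5, 1, 21)
    4: (5, 1, 21)
    5: (17, 6, 3)
    6: (9, 4, 13)
    7: (9, 4, 13)
    8: (9, 4, 13)
    9: (9, 4, 13)
    10: (5, 1, 21)
    11: (17, 6, 3)

These 11 weights hit 3 W_29-dot-orbits; sizes (5, 2, 4):

[[1, 2, 3, 4, 10], [5, 11], [6, 7, 8, 9]]


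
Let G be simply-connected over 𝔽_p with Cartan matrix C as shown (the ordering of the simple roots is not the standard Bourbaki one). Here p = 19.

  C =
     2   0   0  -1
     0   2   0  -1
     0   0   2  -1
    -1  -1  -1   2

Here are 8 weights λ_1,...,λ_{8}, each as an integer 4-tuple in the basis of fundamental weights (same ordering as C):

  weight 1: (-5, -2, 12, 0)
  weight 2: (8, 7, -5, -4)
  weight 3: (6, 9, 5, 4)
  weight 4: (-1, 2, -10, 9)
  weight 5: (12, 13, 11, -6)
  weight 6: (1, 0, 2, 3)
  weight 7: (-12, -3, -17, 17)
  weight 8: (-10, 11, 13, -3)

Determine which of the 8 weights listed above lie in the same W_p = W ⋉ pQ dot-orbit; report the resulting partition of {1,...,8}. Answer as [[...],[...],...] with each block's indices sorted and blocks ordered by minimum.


C ↔ D_4 under row/col permutation; |W(D_4)| = 192.

W_19-reps of the 8 weights in Ā_19 (same 4-coord order as C):

  1: (0, 3, 9, 1);  2: (2, 1, 3, 4);  3: (2, 1, 3, 4);  4: (0, 3, 9, 1);  5: (2, 1, 3, 4);  6: (2, 1, 3, 4);  7: (0, 9, 5, 2);  8: (2, 1, 3, 4)

Partition of {1..8} into 3 W_19-dot-orbits:

[[1, 4], [2, 3, 5, 6, 8], [7]]


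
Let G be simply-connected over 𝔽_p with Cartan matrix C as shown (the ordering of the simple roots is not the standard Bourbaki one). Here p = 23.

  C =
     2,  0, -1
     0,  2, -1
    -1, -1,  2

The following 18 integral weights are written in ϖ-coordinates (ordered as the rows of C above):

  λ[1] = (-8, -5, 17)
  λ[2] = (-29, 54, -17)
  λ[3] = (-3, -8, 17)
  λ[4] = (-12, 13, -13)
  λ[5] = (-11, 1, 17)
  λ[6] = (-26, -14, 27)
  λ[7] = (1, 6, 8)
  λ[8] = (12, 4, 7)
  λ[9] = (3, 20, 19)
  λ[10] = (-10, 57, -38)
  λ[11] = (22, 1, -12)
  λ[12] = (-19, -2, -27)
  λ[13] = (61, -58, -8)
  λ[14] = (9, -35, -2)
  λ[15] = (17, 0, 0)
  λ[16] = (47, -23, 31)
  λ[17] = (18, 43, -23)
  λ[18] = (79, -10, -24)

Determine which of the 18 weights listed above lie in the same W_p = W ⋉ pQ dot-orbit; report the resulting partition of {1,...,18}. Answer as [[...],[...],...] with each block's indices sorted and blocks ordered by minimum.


C ↔ A_3 under row/col permutation; |W(A_3)| = 24.

λ_j+ρ reflected into Ā_23 (⟨·,θ^∨⟩≤23); 3-tuples as given:

  [1] (7, 4, 7);  [2] (2, 7, 9);  [3] (2, 7, 9);  [4] (12, 9, 2);  [5] (10, 2, 8);  [6] (10, 2, 8);  [7] (2, 7, 9);  [8] (10, 2, 8);  [9] (18, 1, 1);  [10] (12, 9, 2);  [11] (12, 9, 2);  [12] (18, 1, 1);  [13] (2, 7, 9);  [14] (11, 9, 2);  [15] (18, 1, 1);  [16] (11, 9, 2);  [17] (18, 1, 1);  [18] (12, 9, 2)

The 18 indices split into 6 linkage classes (same alcove rep ⇔ same W_23-dot-orbit):

[[1], [2, 3, 7, 13], [4, 10, 11, 18], [5, 6, 8], [9, 12, 15, 17], [14, 16]]


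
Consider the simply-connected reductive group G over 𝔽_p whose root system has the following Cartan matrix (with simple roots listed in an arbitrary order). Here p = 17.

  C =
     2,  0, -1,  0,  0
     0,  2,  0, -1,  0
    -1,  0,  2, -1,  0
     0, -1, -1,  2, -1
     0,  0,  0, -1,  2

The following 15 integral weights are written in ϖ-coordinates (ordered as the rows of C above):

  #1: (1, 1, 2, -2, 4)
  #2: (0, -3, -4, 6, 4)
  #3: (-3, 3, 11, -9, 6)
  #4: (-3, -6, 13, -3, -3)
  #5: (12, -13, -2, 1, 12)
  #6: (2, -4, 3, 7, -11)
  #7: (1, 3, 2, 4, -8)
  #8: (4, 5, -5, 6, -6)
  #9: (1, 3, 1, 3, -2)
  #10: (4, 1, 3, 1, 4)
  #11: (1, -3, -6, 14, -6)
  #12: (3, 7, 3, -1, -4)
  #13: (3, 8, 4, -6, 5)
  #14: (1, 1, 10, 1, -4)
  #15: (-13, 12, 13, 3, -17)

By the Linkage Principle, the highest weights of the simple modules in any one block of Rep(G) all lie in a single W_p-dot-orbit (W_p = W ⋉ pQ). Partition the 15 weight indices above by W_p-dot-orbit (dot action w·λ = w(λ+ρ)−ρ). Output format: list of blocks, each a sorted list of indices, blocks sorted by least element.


Root system D_5: the 5×5 matrix C matches after relabeling.

W_17-reps of the 15 weights in Ā_17 (same 5-coord order as C):

  λ_1+ρ ↦ (2, 1, 2, 1, 4);  λ_2+ρ ↦ (2, 2, 1, 2, 5);  λ_3+ρ ↦ (2, 4, 2, 3, 1);  λ_4+ρ ↦ (2, 2, 1, 2, 5);  λ_5+ρ ↦ (2, 1, 0, 1, 2);  λ_6+ρ ↦ (2, 2, 1, 2, 5);  λ_7+ρ ↦ (2, 2, 1, 2, 5);  λ_8+ρ ↦ (1, 4, 2, 2, 3);  λ_9+ρ ↦ (2, 4, 2, 3, 1);  λ_10+ρ ↦ (2, 1, 2, 1, 4);  λ_11+ρ ↦ (2, 2, 1, 2, 5);  λ_12+ρ ↦ (4, 5, 1, 3, 0);  λ_13+ρ ↦ (2, 4, 2, 3, 1);  λ_14+ρ ↦ (2, 1, 0, 1, 2);  λ_15+ρ ↦ (2, 1, 0, 1, 2)

Linkage partition of the 15 weights (6 classes, p=17):

[[1, 10], [2, 4, 6, 7, 11], [3, 9, 13], [5, 14, 15], [8], [12]]


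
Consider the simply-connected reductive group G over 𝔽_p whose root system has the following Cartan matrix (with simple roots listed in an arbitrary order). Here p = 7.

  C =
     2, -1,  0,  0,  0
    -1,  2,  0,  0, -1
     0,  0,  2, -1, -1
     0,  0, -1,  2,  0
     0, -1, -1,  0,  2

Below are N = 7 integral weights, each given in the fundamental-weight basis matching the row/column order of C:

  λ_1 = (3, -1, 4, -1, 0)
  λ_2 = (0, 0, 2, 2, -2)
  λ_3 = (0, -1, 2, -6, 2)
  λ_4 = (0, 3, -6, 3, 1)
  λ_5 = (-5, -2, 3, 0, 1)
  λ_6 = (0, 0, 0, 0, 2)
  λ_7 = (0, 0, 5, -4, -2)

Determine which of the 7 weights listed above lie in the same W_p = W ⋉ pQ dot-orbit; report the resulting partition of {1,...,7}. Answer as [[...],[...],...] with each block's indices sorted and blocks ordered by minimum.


Root system A_5: the 5×5 matrix C matches after relabeling.

Ā_7 reps of the 7 weights (A_5, coords as presented):

  λ_1 → (1, 0, 2, 3, 1) · λ_2 → (1, 0, 2, 3, 1) · λ_3 → (1, 0, 2, 3, 1) · λ_4 → (1, 1, 1, 1, 3) · λ_5 → (1, 1, 1, 1, 3) · λ_6 → (1, 1, 1, 1, 3) · λ_7 → (1, 0, 2, 3, 1)

Partition of {1..7} into 2 W_7-dot-orbits:

[[1, 2, 3, 7], [4, 5, 6]]


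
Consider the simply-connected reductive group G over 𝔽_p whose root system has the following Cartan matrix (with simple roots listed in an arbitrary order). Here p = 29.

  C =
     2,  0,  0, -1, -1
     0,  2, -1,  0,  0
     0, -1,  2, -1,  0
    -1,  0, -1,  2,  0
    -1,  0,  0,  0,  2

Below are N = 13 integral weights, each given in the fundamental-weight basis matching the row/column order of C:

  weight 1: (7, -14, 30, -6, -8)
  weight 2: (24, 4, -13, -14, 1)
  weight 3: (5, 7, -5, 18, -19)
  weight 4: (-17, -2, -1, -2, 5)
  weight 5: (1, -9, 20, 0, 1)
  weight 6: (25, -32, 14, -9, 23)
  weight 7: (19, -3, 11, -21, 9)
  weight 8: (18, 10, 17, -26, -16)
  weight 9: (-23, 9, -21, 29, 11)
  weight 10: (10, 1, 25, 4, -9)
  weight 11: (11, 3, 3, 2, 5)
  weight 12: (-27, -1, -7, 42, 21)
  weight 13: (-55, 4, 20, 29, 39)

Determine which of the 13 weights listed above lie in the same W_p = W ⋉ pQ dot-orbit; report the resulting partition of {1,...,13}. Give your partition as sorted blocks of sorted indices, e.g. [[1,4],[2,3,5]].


A_5 Cartan matrix, 5 simple roots permuted; ρ=(1,1,1,1,1).

Alcove-folded reps (p=29, 13 weights, presented ϖ-order):

    1: (2, 8, 13, 1, 2)
    2: (0, 13, 7, 5, 2)
    3: (12, 4, 4, 3, 6)
    4: (0, 6, 10, 1, 1)
    5: (2, 8, 13, 1, 2)
    6: (2, 8, 13, 1, 2)
    7: (0, 7, 2, 10, 9)
    8: (12, 4, 4, 3, 6)
    9: (0, 7, 2, 10, 9)
    10: (2, 8, 13, 1, 2)
    11: (12, 4, 4, 3, 6)
    12: (12, 4, 4, 3, 6)
    13: (2, 8, 13, 1, 2)

The 13 indices split into 5 linkage classes (same alcove rep ⇔ same W_29-dot-orbit):

[[1, 5, 6, 10, 13], [2], [3, 8, 11, 12], [4], [7, 9]]


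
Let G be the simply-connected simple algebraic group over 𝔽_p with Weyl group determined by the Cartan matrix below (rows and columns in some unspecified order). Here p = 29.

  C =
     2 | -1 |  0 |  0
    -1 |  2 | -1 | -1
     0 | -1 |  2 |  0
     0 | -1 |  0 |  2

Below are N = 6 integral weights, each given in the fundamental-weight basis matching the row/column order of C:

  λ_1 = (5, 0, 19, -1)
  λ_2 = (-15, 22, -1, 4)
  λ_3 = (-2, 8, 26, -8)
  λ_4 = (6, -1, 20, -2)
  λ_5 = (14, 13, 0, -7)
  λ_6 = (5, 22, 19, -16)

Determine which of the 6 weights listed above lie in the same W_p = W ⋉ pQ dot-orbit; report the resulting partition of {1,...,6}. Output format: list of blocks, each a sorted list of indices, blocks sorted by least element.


Dynkin diagram of C (from the 6 off-diagonal −1 entries): D_4.

Alcove-folded reps (p=29, 6 weights, presented ϖ-order):

  [1] (6, 1, 20, 0);  [2] (14, 1, 0, 5);  [3] (6, 1, 20, 0);  [4] (6, 1, 20, 0);  [5] (14, 1, 0, 5);  [6] (14, 1, 0, 5)

These 6 weights hit 2 W_29-dot-orbits; sizes (3, 3):

[[1, 3, 4], [2, 5, 6]]


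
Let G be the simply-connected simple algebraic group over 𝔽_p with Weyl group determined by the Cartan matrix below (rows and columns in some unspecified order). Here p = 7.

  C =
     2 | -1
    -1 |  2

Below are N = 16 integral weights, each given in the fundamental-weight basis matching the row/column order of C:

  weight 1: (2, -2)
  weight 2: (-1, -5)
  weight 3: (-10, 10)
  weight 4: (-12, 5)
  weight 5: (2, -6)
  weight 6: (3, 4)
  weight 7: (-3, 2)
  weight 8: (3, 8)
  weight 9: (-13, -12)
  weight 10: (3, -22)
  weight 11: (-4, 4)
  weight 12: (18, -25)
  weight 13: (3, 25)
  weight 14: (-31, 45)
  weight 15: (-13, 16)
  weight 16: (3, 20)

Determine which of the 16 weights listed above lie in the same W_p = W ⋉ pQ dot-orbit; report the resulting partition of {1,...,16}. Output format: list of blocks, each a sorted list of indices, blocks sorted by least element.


A_2 Cartan matrix, 2 simple roots permuted; ρ=(1,1).

Alcove-folded reps (p=7, 16 weights, presented ϖ-order):

  [1] (2, 1);  [2] (4, 0);  [3] (3, 2);  [4] (2, 1);  [5] (2, 3);  [6] (2, 3);  [7] (2, 1);  [8] (2, 1);  [9] (2, 3);  [10] (4, 0);  [11] (3, 2);  [12] (3, 2);  [13] (2, 3);  [14] (2, 3);  [15] (3, 2);  [16] (4, 0)

Partition of {1..16} into 4 W_7-dot-orbits:

[[1, 4, 7, 8], [2, 10, 16], [3, 11, 12, 15], [5, 6, 9, 13, 14]]


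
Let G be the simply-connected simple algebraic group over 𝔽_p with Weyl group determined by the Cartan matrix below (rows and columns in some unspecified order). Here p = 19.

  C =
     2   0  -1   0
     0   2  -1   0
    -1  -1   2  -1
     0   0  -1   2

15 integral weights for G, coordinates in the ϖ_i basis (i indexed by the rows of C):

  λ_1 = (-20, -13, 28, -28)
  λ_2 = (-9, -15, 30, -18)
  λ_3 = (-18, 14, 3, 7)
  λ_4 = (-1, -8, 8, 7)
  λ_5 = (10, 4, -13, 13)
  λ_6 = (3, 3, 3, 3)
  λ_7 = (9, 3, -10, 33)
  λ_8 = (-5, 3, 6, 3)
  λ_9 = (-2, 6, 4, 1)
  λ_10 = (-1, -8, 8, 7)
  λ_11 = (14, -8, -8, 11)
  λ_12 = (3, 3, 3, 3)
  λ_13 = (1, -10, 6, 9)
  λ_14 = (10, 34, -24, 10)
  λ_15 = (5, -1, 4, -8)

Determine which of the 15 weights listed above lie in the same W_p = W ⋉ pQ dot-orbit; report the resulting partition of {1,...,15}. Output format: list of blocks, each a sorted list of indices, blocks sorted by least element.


Cartan matrix: type D_4 (|W|=192); un-permuting the 4 rows.

Folding the 15 weights λ_j+ρ into Ā_19 (reps in the given 4-coord order):

  λ_1 → (0, 7, 2, 8)
  λ_2 → (4, 2, 0, 5)
  λ_3 → (4, 2, 0, 5)
  λ_4 → (0, 7, 2, 8)
  λ_5 → (1, 7, 4, 2)
  λ_6 → (4, 4, 3, 4)
  λ_7 → (5, 1, 3, 1)
  λ_8 → (4, 4, 3, 4)
  λ_9 → (1, 7, 4, 2)
  λ_10 → (0, 7, 2, 8)
  λ_11 → (1, 7, 4, 2)
  λ_12 → (4, 4, 3, 4)
  λ_13 → (0, 7, 2, 8)
  λ_14 → (4, 4, 3, 4)
  λ_15 → (4, 2, 0, 5)

Partition of {1..15} into 5 W_19-dot-orbits:

[[1, 4, 10, 13], [2, 3, 15], [5, 9, 11], [6, 8, 12, 14], [7]]


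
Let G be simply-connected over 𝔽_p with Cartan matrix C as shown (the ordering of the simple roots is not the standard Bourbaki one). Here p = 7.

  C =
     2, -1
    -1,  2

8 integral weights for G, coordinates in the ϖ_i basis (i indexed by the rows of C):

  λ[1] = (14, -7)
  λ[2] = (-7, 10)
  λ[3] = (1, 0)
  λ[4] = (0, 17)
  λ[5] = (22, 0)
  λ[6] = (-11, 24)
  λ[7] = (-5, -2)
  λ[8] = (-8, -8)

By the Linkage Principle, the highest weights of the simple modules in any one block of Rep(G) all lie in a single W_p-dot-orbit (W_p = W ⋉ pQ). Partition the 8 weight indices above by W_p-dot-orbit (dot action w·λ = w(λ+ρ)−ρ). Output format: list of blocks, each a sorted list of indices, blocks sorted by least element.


C ↔ A_2 under row/col permutation; |W(A_2)| = 6.

Ā_7 reps of the 8 weights (A_2, coords as presented):

  λ_1 → (1, 1) · λ_2 → (2, 1) · λ_3 → (2, 1) · λ_4 → (2, 1) · λ_5 → (2, 1) · λ_6 → (1, 3) · λ_7 → (1, 4) · λ_8 → (0, 0)

Linkage partition of the 8 weights (5 classes, p=7):

[[1], [2, 3, 4, 5], [6], [7], [8]]


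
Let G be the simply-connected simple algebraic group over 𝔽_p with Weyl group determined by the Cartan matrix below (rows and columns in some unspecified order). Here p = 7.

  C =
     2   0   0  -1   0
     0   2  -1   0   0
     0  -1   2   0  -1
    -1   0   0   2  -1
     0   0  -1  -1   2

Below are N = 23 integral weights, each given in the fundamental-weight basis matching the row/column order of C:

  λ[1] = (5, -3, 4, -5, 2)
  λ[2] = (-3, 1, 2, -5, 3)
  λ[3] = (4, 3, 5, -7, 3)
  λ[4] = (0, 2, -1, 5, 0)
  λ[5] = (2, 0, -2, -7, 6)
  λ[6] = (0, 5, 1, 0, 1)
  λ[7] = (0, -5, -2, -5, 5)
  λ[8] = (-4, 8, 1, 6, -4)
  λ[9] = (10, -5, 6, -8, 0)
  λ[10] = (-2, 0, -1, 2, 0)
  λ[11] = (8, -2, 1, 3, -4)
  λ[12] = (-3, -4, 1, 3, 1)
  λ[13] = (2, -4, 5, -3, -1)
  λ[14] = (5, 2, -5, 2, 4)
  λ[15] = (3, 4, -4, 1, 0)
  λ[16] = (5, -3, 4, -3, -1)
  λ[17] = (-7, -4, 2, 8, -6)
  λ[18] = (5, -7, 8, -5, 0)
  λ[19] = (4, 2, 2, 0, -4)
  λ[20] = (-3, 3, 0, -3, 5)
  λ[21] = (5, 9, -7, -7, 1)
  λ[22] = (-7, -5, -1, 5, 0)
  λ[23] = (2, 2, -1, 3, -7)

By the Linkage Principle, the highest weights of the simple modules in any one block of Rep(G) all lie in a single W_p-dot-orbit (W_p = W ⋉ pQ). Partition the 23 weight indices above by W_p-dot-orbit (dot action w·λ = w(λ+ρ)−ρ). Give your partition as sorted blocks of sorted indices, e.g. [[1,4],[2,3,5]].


A_5 Cartan matrix, 5 simple roots permuted; ρ=(1,1,1,1,1).

Each λ_j+ρ reduced to Ā_7; 5-tuples below use C's row order:

  1: (1, 1, 1, 2, 1)
  2: (2, 0, 1, 0, 2)
  3: (1, 1, 0, 2, 1)
  4: (3, 0, 1, 3, 0)
  5: (3, 0, 1, 3, 0)
  6: (1, 1, 1, 2, 1)
  7: (1, 1, 1, 2, 1)
  8: (1, 1, 0, 2, 1)
  9: (1, 3, 1, 0, 2)
  10: (1, 1, 0, 2, 1)
  11: (1, 1, 1, 2, 1)
  12: (1, 1, 1, 2, 1)
  13: (1, 3, 1, 0, 2)
  14: (1, 3, 1, 0, 2)
  15: (2, 0, 1, 0, 2)
  16: (2, 0, 1, 0, 2)
  17: (2, 0, 1, 0, 2)
  18: (1, 1, 0, 2, 1)
  19: (1, 1, 0, 2, 1)
  20: (2, 0, 1, 0, 2)
  21: (1, 3, 1, 0, 2)
  22: (3, 0, 1, 3, 0)
  23: (1, 3, 1, 0, 2)

Grouping the 23 weights by Ā_7-representative: 5 linkage classes.

[[1, 6, 7, 11, 12], [2, 15, 16, 17, 20], [3, 8, 10, 18, 19], [4, 5, 22], [9, 13, 14, 21, 23]]


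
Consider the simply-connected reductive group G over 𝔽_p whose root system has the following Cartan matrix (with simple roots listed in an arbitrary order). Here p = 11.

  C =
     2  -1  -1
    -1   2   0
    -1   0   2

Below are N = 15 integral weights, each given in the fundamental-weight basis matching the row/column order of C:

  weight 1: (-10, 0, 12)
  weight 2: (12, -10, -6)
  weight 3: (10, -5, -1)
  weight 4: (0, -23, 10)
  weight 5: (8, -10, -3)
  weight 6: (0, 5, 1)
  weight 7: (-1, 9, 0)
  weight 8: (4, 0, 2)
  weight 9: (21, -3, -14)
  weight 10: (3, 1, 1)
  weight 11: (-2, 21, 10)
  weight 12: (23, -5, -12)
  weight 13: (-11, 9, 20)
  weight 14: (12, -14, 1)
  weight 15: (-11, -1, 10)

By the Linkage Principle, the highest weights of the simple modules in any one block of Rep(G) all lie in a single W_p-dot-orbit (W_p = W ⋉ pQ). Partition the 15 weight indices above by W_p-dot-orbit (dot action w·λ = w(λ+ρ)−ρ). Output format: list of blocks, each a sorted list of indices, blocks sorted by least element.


Cartan matrix: type A_3 (|W|=24); un-permuting the 3 rows.

Each λ_j+ρ reduced to Ā_11; 3-tuples below use C's row order:

    λ_1 → (1, 6, 2)
    λ_2 → (1, 6, 2)
    λ_3 → (7, 4, 0)
    λ_4 → (0, 10, 1)
    λ_5 → (2, 7, 0)
    λ_6 → (1, 6, 2)
    λ_7 → (0, 10, 1)
    λ_8 → (5, 1, 3)
    λ_9 → (2, 7, 0)
    λ_10 → (4, 2, 2)
    λ_11 → (0, 10, 1)
    λ_12 → (2, 7, 0)
    λ_13 → (0, 10, 1)
    λ_14 → (2, 7, 0)
    λ_15 → (0, 10, 1)

Partition of {1..15} into 6 W_11-dot-orbits:

[[1, 2, 6], [3], [4, 7, 11, 13, 15], [5, 9, 12, 14], [8], [10]]


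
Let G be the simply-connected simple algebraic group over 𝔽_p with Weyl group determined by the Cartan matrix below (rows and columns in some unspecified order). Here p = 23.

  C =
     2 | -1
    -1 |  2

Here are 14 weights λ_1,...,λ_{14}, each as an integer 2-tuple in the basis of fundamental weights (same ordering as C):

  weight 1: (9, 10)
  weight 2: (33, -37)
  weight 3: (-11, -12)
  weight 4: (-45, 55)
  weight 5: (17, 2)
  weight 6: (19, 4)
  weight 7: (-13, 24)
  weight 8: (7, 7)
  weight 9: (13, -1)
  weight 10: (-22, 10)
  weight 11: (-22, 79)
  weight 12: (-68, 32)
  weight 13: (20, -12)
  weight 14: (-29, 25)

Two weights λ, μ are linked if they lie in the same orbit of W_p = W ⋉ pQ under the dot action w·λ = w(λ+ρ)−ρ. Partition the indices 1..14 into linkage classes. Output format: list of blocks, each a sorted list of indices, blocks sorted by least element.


Cartan matrix: type A_2 (|W|=6); un-permuting the 2 rows.

Ā_23 reps of the 14 weights (A_2, coords as presented):

    λ_1+ρ ↦ (10, 11)
    λ_2+ρ ↦ (11, 10)
    λ_3+ρ ↦ (11, 10)
    λ_4+ρ ↦ (10, 11)
    λ_5+ρ ↦ (18, 3)
    λ_6+ρ ↦ (18, 3)
    λ_7+ρ ↦ (10, 11)
    λ_8+ρ ↦ (8, 8)
    λ_9+ρ ↦ (14, 0)
    λ_10+ρ ↦ (11, 10)
    λ_11+ρ ↦ (11, 10)
    λ_12+ρ ↦ (10, 11)
    λ_13+ρ ↦ (10, 11)
    λ_14+ρ ↦ (18, 3)

The 14 indices split into 5 linkage classes (same alcove rep ⇔ same W_23-dot-orbit):

[[1, 4, 7, 12, 13], [2, 3, 10, 11], [5, 6, 14], [8], [9]]


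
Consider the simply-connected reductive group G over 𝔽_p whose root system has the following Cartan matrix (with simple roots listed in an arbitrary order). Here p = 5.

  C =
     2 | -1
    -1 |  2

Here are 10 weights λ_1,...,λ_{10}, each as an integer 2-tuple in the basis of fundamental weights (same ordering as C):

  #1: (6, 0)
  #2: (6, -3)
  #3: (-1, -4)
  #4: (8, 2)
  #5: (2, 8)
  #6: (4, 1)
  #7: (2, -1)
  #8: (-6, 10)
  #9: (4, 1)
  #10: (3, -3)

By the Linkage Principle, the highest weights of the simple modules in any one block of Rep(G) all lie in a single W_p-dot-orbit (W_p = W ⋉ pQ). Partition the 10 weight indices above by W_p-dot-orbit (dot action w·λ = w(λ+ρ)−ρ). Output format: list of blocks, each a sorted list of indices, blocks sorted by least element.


Type A_2, rank 2, |W|=6; reorder rows/cols to standard.

λ_j+ρ reflected into Ā_5 (⟨·,θ^∨⟩≤5); 2-tuples as given:

  1: (2, 2) · 2: (3, 0) · 3: (3, 0) · 4: (2, 2) · 5: (2, 2) · 6: (3, 0) · 7: (3, 0) · 8: (0, 1) · 9: (3, 0) · 10: (2, 2)

The 10 indices split into 3 linkage classes (same alcove rep ⇔ same W_5-dot-orbit):

[[1, 4, 5, 10], [2, 3, 6, 7, 9], [8]]


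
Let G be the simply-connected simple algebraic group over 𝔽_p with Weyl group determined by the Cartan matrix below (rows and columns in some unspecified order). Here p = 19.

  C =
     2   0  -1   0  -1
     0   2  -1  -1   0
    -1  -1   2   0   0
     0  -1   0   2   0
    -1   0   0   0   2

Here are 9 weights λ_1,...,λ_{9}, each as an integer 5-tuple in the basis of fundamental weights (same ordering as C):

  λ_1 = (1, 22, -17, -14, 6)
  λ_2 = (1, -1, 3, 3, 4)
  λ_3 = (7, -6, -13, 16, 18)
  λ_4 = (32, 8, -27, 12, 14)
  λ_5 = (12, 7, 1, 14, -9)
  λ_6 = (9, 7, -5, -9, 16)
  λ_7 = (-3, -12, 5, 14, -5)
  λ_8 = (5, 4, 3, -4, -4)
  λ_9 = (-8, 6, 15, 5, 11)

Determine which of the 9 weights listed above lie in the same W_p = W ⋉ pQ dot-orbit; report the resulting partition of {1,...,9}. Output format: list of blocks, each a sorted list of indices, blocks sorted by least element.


Root system A_5: the 5×5 matrix C matches after relabeling.

Each λ_j+ρ reduced to Ā_19; 5-tuples below use C's row order:

  1: (3, 2, 4, 3, 3)
  2: (2, 0, 4, 4, 5)
  3: (5, 0, 4, 8, 2)
  4: (3, 2, 4, 3, 3)
  5: (2, 0, 4, 4, 5)
  6: (2, 0, 4, 4, 5)
  7: (2, 0, 4, 4, 5)
  8: (3, 2, 4, 3, 3)
  9: (3, 2, 4, 3, 3)

3 distinct reps among the 9 weights ⇒ 3 W_19-linkage classes:

[[1, 4, 8, 9], [2, 5, 6, 7], [3]]


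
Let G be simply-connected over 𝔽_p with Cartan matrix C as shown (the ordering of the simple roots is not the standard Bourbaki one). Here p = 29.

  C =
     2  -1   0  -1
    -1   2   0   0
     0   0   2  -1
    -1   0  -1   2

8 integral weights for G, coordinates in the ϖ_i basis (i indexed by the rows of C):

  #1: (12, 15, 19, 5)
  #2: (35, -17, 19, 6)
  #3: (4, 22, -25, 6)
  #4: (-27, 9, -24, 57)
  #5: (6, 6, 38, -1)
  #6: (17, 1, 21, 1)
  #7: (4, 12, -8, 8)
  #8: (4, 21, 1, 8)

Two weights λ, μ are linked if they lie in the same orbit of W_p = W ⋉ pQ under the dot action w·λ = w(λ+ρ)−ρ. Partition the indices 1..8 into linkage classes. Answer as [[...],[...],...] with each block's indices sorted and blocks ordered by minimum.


C ↔ A_4 under row/col permutation; |W(A_4)| = 120.

Alcove-folded reps (p=29, 8 weights, presented ϖ-order):

  λ_1+ρ ↦ (3, 10, 6, 0);  λ_2+ρ ↦ (5, 13, 7, 2);  λ_3+ρ ↦ (12, 5, 1, 5);  λ_4+ρ ↦ (3, 10, 6, 0);  λ_5+ρ ↦ (0, 7, 5, 10);  λ_6+ρ ↦ (5, 13, 7, 2);  λ_7+ρ ↦ (5, 13, 7, 2);  λ_8+ρ ↦ (5, 13, 7, 2)

Linkage partition of the 8 weights (4 classes, p=29):

[[1, 4], [2, 6, 7, 8], [3], [5]]


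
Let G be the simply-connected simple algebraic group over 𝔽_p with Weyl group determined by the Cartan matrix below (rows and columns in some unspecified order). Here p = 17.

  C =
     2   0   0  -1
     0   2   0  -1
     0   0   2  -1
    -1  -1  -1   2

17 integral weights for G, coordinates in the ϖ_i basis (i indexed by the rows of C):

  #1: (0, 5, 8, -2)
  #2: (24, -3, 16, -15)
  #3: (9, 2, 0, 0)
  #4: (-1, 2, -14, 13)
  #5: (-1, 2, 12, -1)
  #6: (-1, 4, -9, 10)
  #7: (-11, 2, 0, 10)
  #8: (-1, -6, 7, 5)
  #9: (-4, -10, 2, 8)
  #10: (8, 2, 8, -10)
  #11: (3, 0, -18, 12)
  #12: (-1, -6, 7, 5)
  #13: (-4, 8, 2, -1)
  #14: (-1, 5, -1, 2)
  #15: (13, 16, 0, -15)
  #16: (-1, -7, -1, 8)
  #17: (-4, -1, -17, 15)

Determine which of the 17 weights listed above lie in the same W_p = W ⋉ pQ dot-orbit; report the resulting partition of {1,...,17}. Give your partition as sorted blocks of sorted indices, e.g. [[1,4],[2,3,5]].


Type D_4, rank 4, |W|=192; reorder rows/cols to standard.

Each λ_j+ρ reduced to Ā_17; 4-tuples below use C's row order:

  1: (0, 5, 8, 1)
  2: (0, 5, 8, 1)
  3: (10, 3, 1, 1)
  4: (0, 3, 13, 0)
  5: (0, 3, 13, 0)
  6: (0, 5, 8, 1)
  7: (10, 3, 1, 1)
  8: (0, 5, 8, 1)
  9: (0, 6, 0, 3)
  10: (0, 6, 0, 3)
  11: (0, 3, 13, 0)
  12: (0, 5, 8, 1)
  13: (0, 6, 0, 3)
  14: (0, 6, 0, 3)
  15: (0, 3, 13, 0)
  16: (0, 6, 0, 3)
  17: (0, 3, 13, 0)

These 17 weights hit 4 W_17-dot-orbits; sizes (5, 2, 5, 5):

[[1, 2, 6, 8, 12], [3, 7], [4, 5, 11, 15, 17], [9, 10, 13, 14, 16]]


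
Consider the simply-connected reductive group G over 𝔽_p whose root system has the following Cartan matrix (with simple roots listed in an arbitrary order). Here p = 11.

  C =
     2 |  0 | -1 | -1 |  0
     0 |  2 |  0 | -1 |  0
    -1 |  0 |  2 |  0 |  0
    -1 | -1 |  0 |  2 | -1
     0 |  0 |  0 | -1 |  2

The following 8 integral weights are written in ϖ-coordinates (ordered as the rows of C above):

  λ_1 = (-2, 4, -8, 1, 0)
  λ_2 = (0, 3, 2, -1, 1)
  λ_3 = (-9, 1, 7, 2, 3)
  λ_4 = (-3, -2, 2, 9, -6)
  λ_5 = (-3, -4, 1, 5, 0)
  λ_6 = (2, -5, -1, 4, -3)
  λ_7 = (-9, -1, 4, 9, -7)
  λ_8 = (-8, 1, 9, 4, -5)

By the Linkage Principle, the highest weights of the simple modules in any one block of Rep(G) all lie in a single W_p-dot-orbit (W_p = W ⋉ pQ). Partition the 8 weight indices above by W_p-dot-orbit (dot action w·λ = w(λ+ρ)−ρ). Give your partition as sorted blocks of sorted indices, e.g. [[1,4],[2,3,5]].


Dynkin diagram of C (from the 8 off-diagonal −1 entries): D_5.

Ā_11 reps of the 8 weights (D_5, coords as presented):

  λ_1 → (1, 1, 1, 0, 5);  λ_2 → (1, 4, 3, 0, 2);  λ_3 → (2, 3, 0, 1, 1);  λ_4 → (1, 1, 1, 0, 5);  λ_5 → (2, 3, 0, 1, 1);  λ_6 → (2, 3, 0, 1, 1);  λ_7 → (1, 4, 3, 0, 2);  λ_8 → (1, 4, 3, 0, 2)

The 8 indices split into 3 linkage classes (same alcove rep ⇔ same W_11-dot-orbit):

[[1, 4], [2, 7, 8], [3, 5, 6]]


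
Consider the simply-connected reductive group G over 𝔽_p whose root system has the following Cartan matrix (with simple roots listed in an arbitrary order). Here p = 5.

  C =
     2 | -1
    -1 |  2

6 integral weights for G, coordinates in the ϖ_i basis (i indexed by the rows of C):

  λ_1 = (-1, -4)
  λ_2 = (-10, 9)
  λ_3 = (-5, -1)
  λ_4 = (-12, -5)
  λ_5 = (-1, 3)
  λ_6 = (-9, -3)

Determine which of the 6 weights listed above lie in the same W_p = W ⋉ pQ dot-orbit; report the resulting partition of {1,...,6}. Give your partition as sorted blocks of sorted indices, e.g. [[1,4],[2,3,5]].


Root system A_2: the 2×2 matrix C matches after relabeling.

λ_j+ρ reflected into Ā_5 (⟨·,θ^∨⟩≤5); 2-tuples as given:

  λ_1+ρ ↦ (3, 0) · λ_2+ρ ↦ (0, 4) · λ_3+ρ ↦ (0, 4) · λ_4+ρ ↦ (0, 4) · λ_5+ρ ↦ (0, 4) · λ_6+ρ ↦ (3, 0)

2 distinct reps among the 6 weights ⇒ 2 W_5-linkage classes:

[[1, 6], [2, 3, 4, 5]]


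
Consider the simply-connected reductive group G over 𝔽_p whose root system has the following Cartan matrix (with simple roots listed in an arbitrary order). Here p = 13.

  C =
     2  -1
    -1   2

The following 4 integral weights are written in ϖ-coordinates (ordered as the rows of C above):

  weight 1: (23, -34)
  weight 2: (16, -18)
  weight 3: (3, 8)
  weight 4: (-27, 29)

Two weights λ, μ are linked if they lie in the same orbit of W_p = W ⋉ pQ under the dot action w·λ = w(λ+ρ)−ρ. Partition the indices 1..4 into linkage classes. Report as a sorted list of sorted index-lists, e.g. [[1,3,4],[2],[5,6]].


Cartan matrix: type A_2 (|W|=6); un-permuting the 2 rows.

Ā_13 reps of the 4 weights (A_2, coords as presented):

  λ_1 → (4, 7);  λ_2 → (4, 9);  λ_3 → (4, 9);  λ_4 → (4, 9)

The 4 indices split into 2 linkage classes (same alcove rep ⇔ same W_13-dot-orbit):

[[1], [2, 3, 4]]
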